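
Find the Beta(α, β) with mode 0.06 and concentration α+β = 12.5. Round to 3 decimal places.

α = 1.630, β = 10.870

For α,β>1 the mode is (α−1)/(α+β−2), so α = mode·(κ−2)+1 = 0.06×10.5+1 = 1.630.
And β = (1−mode)·(κ−2)+1 = 0.94×10.5+1 = 10.870.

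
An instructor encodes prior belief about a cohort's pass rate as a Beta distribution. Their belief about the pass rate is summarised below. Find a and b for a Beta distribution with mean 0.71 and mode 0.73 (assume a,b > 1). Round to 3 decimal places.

a = 16.330, b = 6.670

With s = a+b: μ = a/s and mode = (a−1)/(s−2). Eliminating a = μs,
μs − 1 = m(s−2) ⇒ s(μ−m) = 1−2m ⇒ s = -0.46/-0.02 = 23.0000.
So a = μs = 16.330, b = (1−μ)s = 6.670.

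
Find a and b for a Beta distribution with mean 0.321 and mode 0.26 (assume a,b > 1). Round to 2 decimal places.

a = 2.53, b = 5.34

Let s = a+b. Mean gives a = μs = 0.321s; mode gives (a−1)/(s−2) = 0.26.
Substituting: 0.321s − 1 = 0.26(s−2) = 0.26s − 0.52, so 0.061s = 0.48 and s = 7.8689.
Then a = 0.321×7.8689 = 2.53 and b = s−a = 5.34.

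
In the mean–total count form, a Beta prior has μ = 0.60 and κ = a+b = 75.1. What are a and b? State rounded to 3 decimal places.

a = μκ = 0.60×75.1 = 45.060 and b = (1−μ)κ = 0.40×75.1 = 30.040.

a = 45.060, b = 30.040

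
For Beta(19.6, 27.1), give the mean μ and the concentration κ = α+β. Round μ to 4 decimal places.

μ = 0.4197, κ = 46.7

κ = α+β = 19.6+27.1 = 46.7; μ = α/κ = 19.6/46.7 = 0.4197.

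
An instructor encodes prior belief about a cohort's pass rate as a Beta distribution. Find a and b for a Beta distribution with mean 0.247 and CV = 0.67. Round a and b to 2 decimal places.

σ = CV·μ = 0.67×0.247 = 0.16549, so σ² = 0.027387.
s+1 = μ(1−μ)/σ² = 0.185991/0.027387 = 6.7912, so s = a+b = 5.7912.
a = μs = 1.43, b = (1−μ)s = 4.36.

a = 1.43, b = 4.36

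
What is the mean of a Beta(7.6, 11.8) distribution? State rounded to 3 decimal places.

0.392

The Beta mean is α/(α+β) = 7.6/(7.6+11.8) = 0.392.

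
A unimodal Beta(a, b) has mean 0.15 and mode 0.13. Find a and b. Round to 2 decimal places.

a = 5.55, b = 31.45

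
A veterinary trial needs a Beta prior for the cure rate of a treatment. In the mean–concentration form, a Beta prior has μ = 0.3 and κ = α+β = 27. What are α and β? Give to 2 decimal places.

α = 8.10, β = 18.90

Split κ in proportion μ : (1−μ): α = 0.3·27 = 8.10, β = 27 − 8.10 = 18.90.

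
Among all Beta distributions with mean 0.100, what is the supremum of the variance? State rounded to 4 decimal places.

For fixed mean μ the Beta variance is μ(1−μ)/(α+β+1), increasing as α+β decreases.
Its least upper bound (not attained) is μ(1−μ) = 0.100·0.900 = 0.0900.

0.0900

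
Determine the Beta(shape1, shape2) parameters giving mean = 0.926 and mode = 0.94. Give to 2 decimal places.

shape1 = 58.21, shape2 = 4.65

Let s = shape1+shape2. Mean gives shape1 = μs = 0.926s; mode gives (shape1−1)/(s−2) = 0.94.
Substituting: 0.926s − 1 = 0.94(s−2) = 0.94s − 1.88, so -0.014s = -0.88 and s = 62.8571.
Then shape1 = 0.926×62.8571 = 58.21 and shape2 = s−shape1 = 4.65.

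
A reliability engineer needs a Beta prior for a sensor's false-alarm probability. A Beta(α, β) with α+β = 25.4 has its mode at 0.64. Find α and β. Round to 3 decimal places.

α = 15.976, β = 9.424

For α,β>1 the mode is (α−1)/(α+β−2), so α = mode·(κ−2)+1 = 0.64×23.4+1 = 15.976.
And β = (1−mode)·(κ−2)+1 = 0.36×23.4+1 = 9.424.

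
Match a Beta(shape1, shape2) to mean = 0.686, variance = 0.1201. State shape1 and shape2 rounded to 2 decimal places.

shape1 = 0.54, shape2 = 0.25

By moment matching, shape1+shape2 = μ(1−μ)/σ² − 1 = (0.686·0.314)/0.1201 − 1 = 1.7935 − 1 = 0.7935.
Since shape1/(shape1+shape2) = μ, shape1 = 0.686·0.7935 = 0.54 and shape2 = 0.314·0.7935 = 0.25.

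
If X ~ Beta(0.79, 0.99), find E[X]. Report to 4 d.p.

0.4438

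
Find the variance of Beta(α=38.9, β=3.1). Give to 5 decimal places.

0.00159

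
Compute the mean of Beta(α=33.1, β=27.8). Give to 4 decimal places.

0.5435

The Beta mean is α/(α+β) = 33.1/(33.1+27.8) = 0.5435.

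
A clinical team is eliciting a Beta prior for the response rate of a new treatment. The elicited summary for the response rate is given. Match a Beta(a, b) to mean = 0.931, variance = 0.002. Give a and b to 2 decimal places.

a = 28.97, b = 2.15

By moment matching, a+b = μ(1−μ)/σ² − 1 = (0.931·0.069)/0.002 − 1 = 32.1195 − 1 = 31.1195.
Since a/(a+b) = μ, a = 0.931·31.1195 = 28.97 and b = 0.069·31.1195 = 2.15.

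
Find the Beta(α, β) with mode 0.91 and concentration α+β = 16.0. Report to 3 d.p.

α = 13.740, β = 2.260

Since the density peak of Beta(α,β) is at (α−1)/(α+β−2),
α = 1 + 0.91(16.0−2) = 13.740 and β = 16.0 − 13.740 = 2.260.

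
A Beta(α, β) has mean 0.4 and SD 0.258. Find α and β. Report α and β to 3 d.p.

σ² = 0.258² = 0.066564.
With s = α+β, Var = μ(1−μ)/(s+1), so s+1 = (0.4×0.6)/0.066564 = 3.6056 and s = 2.6056.
α = μs = 1.042, β = (1−μ)s = 1.563.

α = 1.042, β = 1.563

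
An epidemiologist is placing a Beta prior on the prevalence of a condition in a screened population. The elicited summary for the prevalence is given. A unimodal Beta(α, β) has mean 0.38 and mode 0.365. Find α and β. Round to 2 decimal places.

With s = α+β: μ = α/s and mode = (α−1)/(s−2). Eliminating α = μs,
μs − 1 = m(s−2) ⇒ s(μ−m) = 1−2m ⇒ s = 0.270/0.015 = 18.0000.
So α = μs = 6.84, β = (1−μ)s = 11.16.

α = 6.84, β = 11.16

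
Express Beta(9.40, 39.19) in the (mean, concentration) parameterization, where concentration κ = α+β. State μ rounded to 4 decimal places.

κ = α+β = 9.40+39.19 = 48.59; μ = α/κ = 9.40/48.59 = 0.1935.

μ = 0.1935, κ = 48.59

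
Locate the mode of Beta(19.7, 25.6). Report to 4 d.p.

The density x^(α−1)(1−x)^(β−1) is maximised at (α−1)/(α+β−2) = 18.7/43.3 = 0.4319.

0.4319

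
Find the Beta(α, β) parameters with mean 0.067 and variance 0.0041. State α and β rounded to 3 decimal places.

α = 0.955, β = 13.292

Write ν = α+β; then α = μν and Var = μ(1−μ)/(ν+1).
ν = μ(1−μ)/Var − 1 = 0.062511/0.0041 − 1 = 14.2466.
α = 0.067·14.2466 = 0.955, β = 0.933·14.2466 = 13.292.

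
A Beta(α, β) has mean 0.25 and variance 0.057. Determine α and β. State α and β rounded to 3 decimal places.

By moment matching, α+β = μ(1−μ)/σ² − 1 = (0.25·0.75)/0.057 − 1 = 3.2895 − 1 = 2.2895.
Since α/(α+β) = μ, α = 0.25·2.2895 = 0.572 and β = 0.75·2.2895 = 1.717.

α = 0.572, β = 1.717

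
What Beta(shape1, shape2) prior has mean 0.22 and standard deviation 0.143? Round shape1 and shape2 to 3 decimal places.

shape1 = 1.626, shape2 = 5.765

Variance = 0.143² = 0.020449. The moment-matching identity shape1+shape2 = μ(1−μ)/Var − 1 gives
shape1+shape2 = 0.1716/0.020449 − 1 = 7.3916, so shape1 = μ·7.3916 = 1.626 and shape2 = (1−μ)·7.3916 = 5.765.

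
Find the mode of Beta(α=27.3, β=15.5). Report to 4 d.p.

0.6446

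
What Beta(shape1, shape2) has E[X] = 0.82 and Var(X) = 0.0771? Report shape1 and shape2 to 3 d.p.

shape1 = 0.750, shape2 = 0.165

By moment matching, shape1+shape2 = μ(1−μ)/σ² − 1 = (0.82·0.18)/0.0771 − 1 = 1.9144 − 1 = 0.9144.
Since shape1/(shape1+shape2) = μ, shape1 = 0.82·0.9144 = 0.750 and shape2 = 0.18·0.9144 = 0.165.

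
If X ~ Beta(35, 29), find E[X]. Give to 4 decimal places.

0.5469

E[X] = α/(α+β) = 35/64 = 0.5469.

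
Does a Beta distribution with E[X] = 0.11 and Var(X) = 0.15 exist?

A Beta with mean μ has variance μ(1−μ)/(α+β+1) < μ(1−μ).
Here μ(1−μ) = 0.11×0.89 = 0.0979, and 0.15 ≥ 0.0979.

No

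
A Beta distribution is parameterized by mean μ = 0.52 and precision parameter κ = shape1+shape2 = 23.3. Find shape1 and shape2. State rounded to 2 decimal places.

shape1 = μκ = 0.52×23.3 = 12.12 and shape2 = (1−μ)κ = 0.48×23.3 = 11.18.

shape1 = 12.12, shape2 = 11.18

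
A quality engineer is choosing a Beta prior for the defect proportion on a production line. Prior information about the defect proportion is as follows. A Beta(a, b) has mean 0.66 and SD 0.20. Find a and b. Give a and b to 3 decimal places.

σ² = 0.20² = 0.0400.
With s = a+b, Var = μ(1−μ)/(s+1), so s+1 = (0.66×0.34)/0.0400 = 5.6100 and s = 4.6100.
a = μs = 3.043, b = (1−μ)s = 1.567.

a = 3.043, b = 1.567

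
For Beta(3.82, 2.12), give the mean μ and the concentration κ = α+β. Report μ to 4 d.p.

μ = 0.6431, κ = 5.94

κ = α+β = 3.82+2.12 = 5.94; μ = α/κ = 3.82/5.94 = 0.6431.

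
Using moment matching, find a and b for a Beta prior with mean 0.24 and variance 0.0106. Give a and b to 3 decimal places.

a = 3.890, b = 12.318

Let s = a+b. The Beta variance is μ(1−μ)/(s+1).
So s+1 = μ(1−μ)/σ² = (0.24×0.76)/0.0106 = 0.1824/0.0106 = 17.2075, giving s = 16.2075.
Then a = μs = 0.24×16.2075 = 3.890 and b = (1−μ)s = 0.76×16.2075 = 12.318.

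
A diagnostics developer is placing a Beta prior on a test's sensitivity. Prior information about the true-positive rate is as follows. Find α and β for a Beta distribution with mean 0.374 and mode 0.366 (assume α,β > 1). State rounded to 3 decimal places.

Let s = α+β. Mean gives α = μs = 0.374s; mode gives (α−1)/(s−2) = 0.366.
Substituting: 0.374s − 1 = 0.366(s−2) = 0.366s − 0.732, so 0.008s = 0.268 and s = 33.5000.
Then α = 0.374×33.5000 = 12.529 and β = s−α = 20.971.

α = 12.529, β = 20.971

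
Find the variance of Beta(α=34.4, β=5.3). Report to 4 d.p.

Var = αβ/[(α+β)²(α+β+1)] = (34.4×5.3)/(39.7²×40.7) = 182.32/64146.863 = 0.0028.

0.0028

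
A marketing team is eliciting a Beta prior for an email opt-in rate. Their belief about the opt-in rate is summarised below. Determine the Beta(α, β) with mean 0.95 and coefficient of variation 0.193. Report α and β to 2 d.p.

Var = (CV·μ)² = (0.193×0.95)² = 0.033617.
α+β = μ(1−μ)/Var − 1 = 0.0475/0.033617 − 1 = 0.4130.
Thus α = 0.95·0.4130 = 0.39 and β = 0.05·0.4130 = 0.02.

α = 0.39, β = 0.02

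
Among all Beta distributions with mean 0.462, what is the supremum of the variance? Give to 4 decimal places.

0.2486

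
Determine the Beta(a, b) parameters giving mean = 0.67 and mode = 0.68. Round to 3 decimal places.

a = 24.120, b = 11.880

Let s = a+b. Mean gives a = μs = 0.67s; mode gives (a−1)/(s−2) = 0.68.
Substituting: 0.67s − 1 = 0.68(s−2) = 0.68s − 1.36, so -0.01s = -0.36 and s = 36.0000.
Then a = 0.67×36.0000 = 24.120 and b = s−a = 11.880.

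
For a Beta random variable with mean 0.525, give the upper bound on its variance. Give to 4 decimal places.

0.2494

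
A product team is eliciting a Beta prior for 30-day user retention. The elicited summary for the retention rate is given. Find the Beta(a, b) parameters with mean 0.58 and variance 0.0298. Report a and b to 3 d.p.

Write ν = a+b; then a = μν and Var = μ(1−μ)/(ν+1).
ν = μ(1−μ)/Var − 1 = 0.2436/0.0298 − 1 = 7.1745.
a = 0.58·7.1745 = 4.161, b = 0.42·7.1745 = 3.013.

a = 4.161, b = 3.013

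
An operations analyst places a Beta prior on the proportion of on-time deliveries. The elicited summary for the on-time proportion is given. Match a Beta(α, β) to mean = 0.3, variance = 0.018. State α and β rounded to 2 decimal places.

α = 3.20, β = 7.47

Let s = α+β. The Beta variance is μ(1−μ)/(s+1).
So s+1 = μ(1−μ)/σ² = (0.3×0.7)/0.018 = 0.21/0.018 = 11.6667, giving s = 10.6667.
Then α = μs = 0.3×10.6667 = 3.20 and β = (1−μ)s = 0.7×10.6667 = 7.47.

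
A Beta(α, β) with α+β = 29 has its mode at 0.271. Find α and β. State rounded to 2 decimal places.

α = 8.32, β = 20.68

Mode = (α−1)/(κ−2) with κ = α+β, so α−1 = 0.271·27 = 7.32.
α = 8.32; β = κ − α = 20.68.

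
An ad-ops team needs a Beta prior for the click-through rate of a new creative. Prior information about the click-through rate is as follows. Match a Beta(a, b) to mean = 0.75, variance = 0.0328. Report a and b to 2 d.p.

By moment matching, a+b = μ(1−μ)/σ² − 1 = (0.75·0.25)/0.0328 − 1 = 5.7165 − 1 = 4.7165.
Since a/(a+b) = μ, a = 0.75·4.7165 = 3.54 and b = 0.25·4.7165 = 1.18.

a = 3.54, b = 1.18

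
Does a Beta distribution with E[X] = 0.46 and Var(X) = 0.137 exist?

Yes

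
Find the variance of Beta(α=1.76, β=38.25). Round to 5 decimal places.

α+β = 40.01 and αβ = 67.3200, so Var = αβ/[(α+β)²(α+β+1)] = 67.3200/65648.812101 = 0.00103.

0.00103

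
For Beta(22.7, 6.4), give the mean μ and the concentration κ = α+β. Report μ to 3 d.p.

μ = 0.780, κ = 29.1

κ = α+β = 22.7+6.4 = 29.1; μ = α/κ = 22.7/29.1 = 0.780.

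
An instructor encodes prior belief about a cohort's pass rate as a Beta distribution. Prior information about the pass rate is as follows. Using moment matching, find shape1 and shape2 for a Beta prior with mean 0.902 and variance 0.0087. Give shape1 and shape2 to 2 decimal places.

shape1 = 8.26, shape2 = 0.90

Let s = shape1+shape2. The Beta variance is μ(1−μ)/(s+1).
So s+1 = μ(1−μ)/σ² = (0.902×0.098)/0.0087 = 0.088396/0.0087 = 10.1605, giving s = 9.1605.
Then shape1 = μs = 0.902×9.1605 = 8.26 and shape2 = (1−μ)s = 0.098×9.1605 = 0.90.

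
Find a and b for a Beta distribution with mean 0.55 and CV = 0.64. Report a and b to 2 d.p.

a = 0.55, b = 0.45

σ = CV·μ = 0.64×0.55 = 0.35200, so σ² = 0.123904.
s+1 = μ(1−μ)/σ² = 0.2475/0.123904 = 1.9975, so s = a+b = 0.9975.
a = μs = 0.55, b = (1−μ)s = 0.45.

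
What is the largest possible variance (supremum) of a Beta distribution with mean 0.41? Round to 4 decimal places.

0.2419

For fixed mean μ the Beta variance is μ(1−μ)/(α+β+1), increasing as α+β decreases.
Its least upper bound (not attained) is μ(1−μ) = 0.41·0.59 = 0.2419.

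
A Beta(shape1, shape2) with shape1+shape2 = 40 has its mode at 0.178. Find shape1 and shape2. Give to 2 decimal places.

For shape1,shape2>1 the mode is (shape1−1)/(shape1+shape2−2), so shape1 = mode·(κ−2)+1 = 0.178×38+1 = 7.76.
And shape2 = (1−mode)·(κ−2)+1 = 0.822×38+1 = 32.24.

shape1 = 7.76, shape2 = 32.24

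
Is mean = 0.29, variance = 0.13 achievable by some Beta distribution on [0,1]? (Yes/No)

Yes

The Beta variance bound is σ² < μ(1−μ).
Here μ(1−μ) = 0.29×0.71 = 0.2059, and 0.13 < 0.2059.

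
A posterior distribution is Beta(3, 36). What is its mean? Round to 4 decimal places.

0.0769

E[X] = α/(α+β) = 3/39 = 0.0769.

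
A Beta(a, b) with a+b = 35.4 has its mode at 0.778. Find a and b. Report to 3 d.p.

a = 26.985, b = 8.415

Since the density peak of Beta(a,b) is at (a−1)/(a+b−2),
a = 1 + 0.778(35.4−2) = 26.985 and b = 35.4 − 26.985 = 8.415.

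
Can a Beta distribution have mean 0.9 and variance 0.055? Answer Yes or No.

The Beta variance bound is σ² < μ(1−μ).
Here μ(1−μ) = 0.9×0.1 = 0.09, and 0.055 < 0.09.

Yes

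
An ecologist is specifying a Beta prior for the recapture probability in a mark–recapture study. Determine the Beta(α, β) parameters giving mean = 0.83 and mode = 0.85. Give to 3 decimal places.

α = 29.050, β = 5.950

Let s = α+β. Mean gives α = μs = 0.83s; mode gives (α−1)/(s−2) = 0.85.
Substituting: 0.83s − 1 = 0.85(s−2) = 0.85s − 1.70, so -0.02s = -0.70 and s = 35.0000.
Then α = 0.83×35.0000 = 29.050 and β = s−α = 5.950.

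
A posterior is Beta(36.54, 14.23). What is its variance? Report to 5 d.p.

Var = αβ/[(α+β)²(α+β+1)] = (36.54×14.23)/(50.77²×51.77) = 519.9642/133441.984433 = 0.00390.

0.00390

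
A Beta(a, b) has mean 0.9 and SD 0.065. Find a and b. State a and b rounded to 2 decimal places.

σ² = 0.065² = 0.004225.
With s = a+b, Var = μ(1−μ)/(s+1), so s+1 = (0.9×0.1)/0.004225 = 21.3018 and s = 20.3018.
a = μs = 18.27, b = (1−μ)s = 2.03.

a = 18.27, b = 2.03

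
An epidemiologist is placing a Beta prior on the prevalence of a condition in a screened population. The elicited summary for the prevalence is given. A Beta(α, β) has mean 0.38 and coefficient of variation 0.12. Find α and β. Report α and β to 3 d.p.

Var = (CV·μ)² = (0.12×0.38)² = 0.002079.
α+β = μ(1−μ)/Var − 1 = 0.2356/0.002079 − 1 = 112.3041.
Thus α = 0.38·112.3041 = 42.676 and β = 0.62·112.3041 = 69.629.

α = 42.676, β = 69.629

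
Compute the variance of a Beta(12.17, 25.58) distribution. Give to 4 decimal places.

0.0056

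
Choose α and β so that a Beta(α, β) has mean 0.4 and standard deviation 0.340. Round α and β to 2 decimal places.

α = 0.43, β = 0.65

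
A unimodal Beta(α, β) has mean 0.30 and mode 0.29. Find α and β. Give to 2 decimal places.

Let s = α+β. Mean gives α = μs = 0.30s; mode gives (α−1)/(s−2) = 0.29.
Substituting: 0.30s − 1 = 0.29(s−2) = 0.29s − 0.58, so 0.01s = 0.42 and s = 42.0000.
Then α = 0.30×42.0000 = 12.60 and β = s−α = 29.40.

α = 12.60, β = 29.40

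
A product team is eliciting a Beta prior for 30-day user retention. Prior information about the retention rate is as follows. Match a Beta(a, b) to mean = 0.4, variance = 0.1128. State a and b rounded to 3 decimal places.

Let s = a+b. The Beta variance is μ(1−μ)/(s+1).
So s+1 = μ(1−μ)/σ² = (0.4×0.6)/0.1128 = 0.24/0.1128 = 2.1277, giving s = 1.1277.
Then a = μs = 0.4×1.1277 = 0.451 and b = (1−μ)s = 0.6×1.1277 = 0.677.

a = 0.451, b = 0.677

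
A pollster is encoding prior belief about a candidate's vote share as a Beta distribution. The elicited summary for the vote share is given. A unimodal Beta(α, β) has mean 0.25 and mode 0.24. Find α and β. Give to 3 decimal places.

Let s = α+β. Mean gives α = μs = 0.25s; mode gives (α−1)/(s−2) = 0.24.
Substituting: 0.25s − 1 = 0.24(s−2) = 0.24s − 0.48, so 0.01s = 0.52 and s = 52.0000.
Then α = 0.25×52.0000 = 13.000 and β = s−α = 39.000.

α = 13.000, β = 39.000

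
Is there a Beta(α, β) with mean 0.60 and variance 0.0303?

Yes

The Beta variance bound is σ² < μ(1−μ).
Here μ(1−μ) = 0.60×0.40 = 0.2400, and 0.0303 < 0.2400.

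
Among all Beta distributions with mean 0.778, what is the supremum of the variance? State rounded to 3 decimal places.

0.173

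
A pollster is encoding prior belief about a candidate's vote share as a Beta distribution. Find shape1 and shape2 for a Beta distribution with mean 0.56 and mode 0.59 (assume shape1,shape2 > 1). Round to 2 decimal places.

shape1 = 3.36, shape2 = 2.64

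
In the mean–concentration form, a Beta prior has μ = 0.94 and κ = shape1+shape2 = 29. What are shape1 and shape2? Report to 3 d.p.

shape1 = μκ = 0.94×29 = 27.260 and shape2 = (1−μ)κ = 0.06×29 = 1.740.

shape1 = 27.260, shape2 = 1.740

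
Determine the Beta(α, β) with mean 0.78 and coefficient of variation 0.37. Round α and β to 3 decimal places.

Var = (CV·μ)² = (0.37×0.78)² = 0.083290.
α+β = μ(1−μ)/Var − 1 = 0.1716/0.083290 − 1 = 1.0603.
Thus α = 0.78·1.0603 = 0.827 and β = 0.22·1.0603 = 0.233.

α = 0.827, β = 0.233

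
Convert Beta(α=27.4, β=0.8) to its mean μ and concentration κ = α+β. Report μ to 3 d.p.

μ = 0.972, κ = 28.2

κ = α+β = 27.4+0.8 = 28.2; μ = α/κ = 27.4/28.2 = 0.972.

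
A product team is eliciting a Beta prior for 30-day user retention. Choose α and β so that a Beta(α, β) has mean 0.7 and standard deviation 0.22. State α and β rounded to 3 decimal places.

First σ² = 0.0484. Setting α = μn, β = (1−μ)n with n = α+β,
μ(1−μ)/(n+1) = 0.0484 ⇒ n+1 = 0.21/0.0484 = 4.3388 ⇒ n = 3.3388.
Hence α = 0.7×3.3388 = 2.337, β = 0.3×3.3388 = 1.002.

α = 2.337, β = 1.002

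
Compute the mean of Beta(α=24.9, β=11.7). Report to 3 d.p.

The Beta mean is α/(α+β) = 24.9/(24.9+11.7) = 0.680.

0.680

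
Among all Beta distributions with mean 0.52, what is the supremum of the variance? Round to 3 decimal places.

For fixed mean μ the Beta variance is μ(1−μ)/(α+β+1), increasing as α+β decreases.
Its least upper bound (not attained) is μ(1−μ) = 0.52·0.48 = 0.250.

0.250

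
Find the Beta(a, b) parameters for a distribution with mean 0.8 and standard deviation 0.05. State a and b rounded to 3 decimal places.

a = 50.400, b = 12.600

First σ² = 0.0025. Setting a = μn, b = (1−μ)n with n = a+b,
μ(1−μ)/(n+1) = 0.0025 ⇒ n+1 = 0.16/0.0025 = 64.0000 ⇒ n = 63.0000.
Hence a = 0.8×63.0000 = 50.400, b = 0.2×63.0000 = 12.600.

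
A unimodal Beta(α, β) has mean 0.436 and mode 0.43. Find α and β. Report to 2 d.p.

Let s = α+β. Mean gives α = μs = 0.436s; mode gives (α−1)/(s−2) = 0.43.
Substituting: 0.436s − 1 = 0.43(s−2) = 0.43s − 0.86, so 0.006s = 0.14 and s = 23.3333.
Then α = 0.436×23.3333 = 10.17 and β = s−α = 13.16.

α = 10.17, β = 13.16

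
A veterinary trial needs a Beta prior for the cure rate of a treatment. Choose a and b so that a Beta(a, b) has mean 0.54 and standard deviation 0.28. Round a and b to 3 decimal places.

a = 1.171, b = 0.997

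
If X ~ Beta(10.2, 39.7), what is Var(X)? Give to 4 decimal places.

0.0032

α+β = 49.9 and αβ = 404.94, so Var = αβ/[(α+β)²(α+β+1)] = 404.94/126741.509 = 0.0032.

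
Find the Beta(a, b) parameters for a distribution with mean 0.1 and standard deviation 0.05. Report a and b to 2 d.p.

First σ² = 0.0025. Setting a = μn, b = (1−μ)n with n = a+b,
μ(1−μ)/(n+1) = 0.0025 ⇒ n+1 = 0.09/0.0025 = 36.0000 ⇒ n = 35.0000.
Hence a = 0.1×35.0000 = 3.50, b = 0.9×35.0000 = 31.50.

a = 3.50, b = 31.50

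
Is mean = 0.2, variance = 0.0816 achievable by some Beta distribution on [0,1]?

The Beta variance bound is σ² < μ(1−μ).
Here μ(1−μ) = 0.2×0.8 = 0.16, and 0.0816 < 0.16.

Yes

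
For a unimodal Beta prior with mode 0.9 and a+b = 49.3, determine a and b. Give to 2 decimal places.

For a,b>1 the mode is (a−1)/(a+b−2), so a = mode·(κ−2)+1 = 0.9×47.3+1 = 43.57.
And b = (1−mode)·(κ−2)+1 = 0.1×47.3+1 = 5.73.

a = 43.57, b = 5.73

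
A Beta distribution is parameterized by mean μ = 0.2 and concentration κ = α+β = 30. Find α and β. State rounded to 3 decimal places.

α = 6.000, β = 24.000

α = μκ = 0.2×30 = 6.000 and β = (1−μ)κ = 0.8×30 = 24.000.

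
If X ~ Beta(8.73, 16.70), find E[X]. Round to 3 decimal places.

E[X] = α/(α+β) = 8.73/25.43 = 0.343.

0.343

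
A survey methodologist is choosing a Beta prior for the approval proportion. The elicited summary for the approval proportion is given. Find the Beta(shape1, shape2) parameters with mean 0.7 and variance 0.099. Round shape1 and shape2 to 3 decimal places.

Let s = shape1+shape2. The Beta variance is μ(1−μ)/(s+1).
So s+1 = μ(1−μ)/σ² = (0.7×0.3)/0.099 = 0.21/0.099 = 2.1212, giving s = 1.1212.
Then shape1 = μs = 0.7×1.1212 = 0.785 and shape2 = (1−μ)s = 0.3×1.1212 = 0.336.

shape1 = 0.785, shape2 = 0.336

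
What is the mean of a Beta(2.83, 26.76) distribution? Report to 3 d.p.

E[X] = α/(α+β) = 2.83/29.59 = 0.096.

0.096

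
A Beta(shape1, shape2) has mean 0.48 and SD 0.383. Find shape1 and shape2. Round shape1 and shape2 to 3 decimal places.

σ² = 0.383² = 0.146689.
With s = shape1+shape2, Var = μ(1−μ)/(s+1), so s+1 = (0.48×0.52)/0.146689 = 1.7016 and s = 0.7016.
shape1 = μs = 0.337, shape2 = (1−μ)s = 0.365.

shape1 = 0.337, shape2 = 0.365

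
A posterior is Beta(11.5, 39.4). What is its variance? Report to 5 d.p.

0.00337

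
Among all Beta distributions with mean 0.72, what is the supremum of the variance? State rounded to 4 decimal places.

0.2016

For fixed mean μ the Beta variance is μ(1−μ)/(α+β+1), increasing as α+β decreases.
Its least upper bound (not attained) is μ(1−μ) = 0.72·0.28 = 0.2016.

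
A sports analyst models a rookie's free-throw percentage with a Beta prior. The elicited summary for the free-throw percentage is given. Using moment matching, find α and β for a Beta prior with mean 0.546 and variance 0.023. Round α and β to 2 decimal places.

α = 5.34, β = 4.44

Let s = α+β. The Beta variance is μ(1−μ)/(s+1).
So s+1 = μ(1−μ)/σ² = (0.546×0.454)/0.023 = 0.247884/0.023 = 10.7776, giving s = 9.7776.
Then α = μs = 0.546×9.7776 = 5.34 and β = (1−μ)s = 0.454×9.7776 = 4.44.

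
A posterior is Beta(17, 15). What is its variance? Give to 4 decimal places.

0.0075

Var = αβ/[(α+β)²(α+β+1)] = (17×15)/(32²×33) = 255/33792 = 0.0075.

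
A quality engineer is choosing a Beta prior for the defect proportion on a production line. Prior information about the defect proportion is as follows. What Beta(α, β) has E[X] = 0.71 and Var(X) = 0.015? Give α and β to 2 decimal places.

Let s = α+β. The Beta variance is μ(1−μ)/(s+1).
So s+1 = μ(1−μ)/σ² = (0.71×0.29)/0.015 = 0.2059/0.015 = 13.7267, giving s = 12.7267.
Then α = μs = 0.71×12.7267 = 9.04 and β = (1−μ)s = 0.29×12.7267 = 3.69.

α = 9.04, β = 3.69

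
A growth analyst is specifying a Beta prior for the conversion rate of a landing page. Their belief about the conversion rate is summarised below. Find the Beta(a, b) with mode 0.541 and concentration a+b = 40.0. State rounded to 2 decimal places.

Mode = (a−1)/(κ−2) with κ = a+b, so a−1 = 0.541·38.0 = 20.56.
a = 21.56; b = κ − a = 18.44.

a = 21.56, b = 18.44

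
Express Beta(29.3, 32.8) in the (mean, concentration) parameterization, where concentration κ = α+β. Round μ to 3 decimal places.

μ = 0.472, κ = 62.1

κ = α+β = 29.3+32.8 = 62.1; μ = α/κ = 29.3/62.1 = 0.472.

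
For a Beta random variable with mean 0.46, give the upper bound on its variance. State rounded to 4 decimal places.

Var = μ(1−μ)/(α+β+1), which approaches μ(1−μ) as α+β → 0.
So the supremum is μ(1−μ) = 0.46×0.54 = 0.2484.

0.2484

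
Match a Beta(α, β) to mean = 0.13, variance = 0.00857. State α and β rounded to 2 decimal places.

By moment matching, α+β = μ(1−μ)/σ² − 1 = (0.13·0.87)/0.00857 − 1 = 13.1972 − 1 = 12.1972.
Since α/(α+β) = μ, α = 0.13·12.1972 = 1.59 and β = 0.87·12.1972 = 10.61.

α = 1.59, β = 10.61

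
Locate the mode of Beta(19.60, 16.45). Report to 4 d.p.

0.5463

With α,β > 1, mode = (α−1)/(α+β−2) = 18.60/34.05 = 0.5463.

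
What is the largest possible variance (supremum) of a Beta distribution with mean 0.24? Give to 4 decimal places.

Var = μ(1−μ)/(α+β+1), which approaches μ(1−μ) as α+β → 0.
So the supremum is μ(1−μ) = 0.24×0.76 = 0.1824.

0.1824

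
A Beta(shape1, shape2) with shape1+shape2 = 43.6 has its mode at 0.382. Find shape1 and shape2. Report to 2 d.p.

shape1 = 16.89, shape2 = 26.71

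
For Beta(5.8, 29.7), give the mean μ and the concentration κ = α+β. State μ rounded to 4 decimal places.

μ = 0.1634, κ = 35.5

κ = α+β = 5.8+29.7 = 35.5; μ = α/κ = 5.8/35.5 = 0.1634.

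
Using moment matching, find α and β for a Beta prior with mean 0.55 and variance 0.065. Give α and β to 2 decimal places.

By moment matching, α+β = μ(1−μ)/σ² − 1 = (0.55·0.45)/0.065 − 1 = 3.8077 − 1 = 2.8077.
Since α/(α+β) = μ, α = 0.55·2.8077 = 1.54 and β = 0.45·2.8077 = 1.26.

α = 1.54, β = 1.26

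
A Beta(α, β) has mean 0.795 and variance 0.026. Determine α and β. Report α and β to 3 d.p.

α = 4.188, β = 1.080

By moment matching, α+β = μ(1−μ)/σ² − 1 = (0.795·0.205)/0.026 − 1 = 6.2683 − 1 = 5.2683.
Since α/(α+β) = μ, α = 0.795·5.2683 = 4.188 and β = 0.205·5.2683 = 1.080.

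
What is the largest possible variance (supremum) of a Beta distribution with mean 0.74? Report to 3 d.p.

For fixed mean μ the Beta variance is μ(1−μ)/(α+β+1), increasing as α+β decreases.
Its least upper bound (not attained) is μ(1−μ) = 0.74·0.26 = 0.192.

0.192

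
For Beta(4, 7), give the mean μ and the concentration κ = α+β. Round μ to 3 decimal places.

μ = 0.364, κ = 11

κ = α+β = 4+7 = 11; μ = α/κ = 4/11 = 0.364.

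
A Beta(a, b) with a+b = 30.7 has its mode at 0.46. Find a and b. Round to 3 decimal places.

a = 14.202, b = 16.498

For a,b>1 the mode is (a−1)/(a+b−2), so a = mode·(κ−2)+1 = 0.46×28.7+1 = 14.202.
And b = (1−mode)·(κ−2)+1 = 0.54×28.7+1 = 16.498.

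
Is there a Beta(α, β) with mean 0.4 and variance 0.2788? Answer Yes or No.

For any Beta, Var(X) < E[X]·(1−E[X]).
Here μ(1−μ) = 0.4×0.6 = 0.24, and 0.2788 ≥ 0.24.

No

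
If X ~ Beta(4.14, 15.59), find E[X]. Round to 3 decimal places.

The Beta mean is α/(α+β) = 4.14/(4.14+15.59) = 0.210.

0.210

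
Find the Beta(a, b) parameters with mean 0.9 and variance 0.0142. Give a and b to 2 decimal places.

a = 4.80, b = 0.53

By moment matching, a+b = μ(1−μ)/σ² − 1 = (0.9·0.1)/0.0142 − 1 = 6.3380 − 1 = 5.3380.
Since a/(a+b) = μ, a = 0.9·5.3380 = 4.80 and b = 0.1·5.3380 = 0.53.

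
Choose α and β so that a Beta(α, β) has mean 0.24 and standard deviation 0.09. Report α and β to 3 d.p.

σ² = 0.09² = 0.0081.
With s = α+β, Var = μ(1−μ)/(s+1), so s+1 = (0.24×0.76)/0.0081 = 22.5185 and s = 21.5185.
α = μs = 5.164, β = (1−μ)s = 16.354.

α = 5.164, β = 16.354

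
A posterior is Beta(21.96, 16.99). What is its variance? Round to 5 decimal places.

0.00616

μ = 21.96/38.95 = 0.563800; Var = μ(1−μ)/(α+β+1) = 0.2459296/39.95 = 0.00616.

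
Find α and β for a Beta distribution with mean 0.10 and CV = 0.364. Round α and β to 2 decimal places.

α = 6.69, β = 60.23

σ = CV·μ = 0.364×0.10 = 0.03640, so σ² = 0.001325.
s+1 = μ(1−μ)/σ² = 0.0900/0.001325 = 67.9266, so s = α+β = 66.9266.
α = μs = 6.69, β = (1−μ)s = 60.23.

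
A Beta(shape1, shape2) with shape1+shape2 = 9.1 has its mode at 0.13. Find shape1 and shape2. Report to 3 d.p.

Mode = (shape1−1)/(κ−2) with κ = shape1+shape2, so shape1−1 = 0.13·7.1 = 0.923.
shape1 = 1.923; shape2 = κ − shape1 = 7.177.

shape1 = 1.923, shape2 = 7.177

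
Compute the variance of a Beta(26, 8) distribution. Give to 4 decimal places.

0.0051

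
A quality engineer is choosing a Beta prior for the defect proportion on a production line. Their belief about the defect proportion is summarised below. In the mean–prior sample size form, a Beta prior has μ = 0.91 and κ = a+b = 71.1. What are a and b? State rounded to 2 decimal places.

a = 64.70, b = 6.40

a = μκ = 0.91×71.1 = 64.70 and b = (1−μ)κ = 0.09×71.1 = 6.40.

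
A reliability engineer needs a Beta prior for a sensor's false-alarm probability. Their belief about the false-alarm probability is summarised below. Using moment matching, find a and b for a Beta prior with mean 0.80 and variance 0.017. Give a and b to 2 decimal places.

a = 6.73, b = 1.68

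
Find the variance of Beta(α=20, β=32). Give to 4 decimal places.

0.0045

μ = 20/52 = 0.384615; Var = μ(1−μ)/(α+β+1) = 0.2366864/53 = 0.0045.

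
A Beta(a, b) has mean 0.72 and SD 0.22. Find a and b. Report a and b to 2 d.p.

a = 2.28, b = 0.89

Variance = 0.22² = 0.0484. The moment-matching identity a+b = μ(1−μ)/Var − 1 gives
a+b = 0.2016/0.0484 − 1 = 3.1653, so a = μ·3.1653 = 2.28 and b = (1−μ)·3.1653 = 0.89.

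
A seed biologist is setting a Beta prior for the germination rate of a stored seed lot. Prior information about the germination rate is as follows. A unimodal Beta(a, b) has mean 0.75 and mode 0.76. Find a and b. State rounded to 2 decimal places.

Let s = a+b. Mean gives a = μs = 0.75s; mode gives (a−1)/(s−2) = 0.76.
Substituting: 0.75s − 1 = 0.76(s−2) = 0.76s − 1.52, so -0.01s = -0.52 and s = 52.0000.
Then a = 0.75×52.0000 = 39.00 and b = s−a = 13.00.

a = 39.00, b = 13.00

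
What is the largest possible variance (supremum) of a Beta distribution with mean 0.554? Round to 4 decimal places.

For fixed mean μ the Beta variance is μ(1−μ)/(α+β+1), increasing as α+β decreases.
Its least upper bound (not attained) is μ(1−μ) = 0.554·0.446 = 0.2471.

0.2471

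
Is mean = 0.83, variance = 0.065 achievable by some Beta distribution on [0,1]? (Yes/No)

A Beta with mean μ has variance μ(1−μ)/(α+β+1) < μ(1−μ).
Here μ(1−μ) = 0.83×0.17 = 0.1411, and 0.065 < 0.1411.

Yes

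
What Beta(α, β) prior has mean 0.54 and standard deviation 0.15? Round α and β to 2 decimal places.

α = 5.42, β = 4.62

σ² = 0.15² = 0.0225.
With s = α+β, Var = μ(1−μ)/(s+1), so s+1 = (0.54×0.46)/0.0225 = 11.0400 and s = 10.0400.
α = μs = 5.42, β = (1−μ)s = 4.62.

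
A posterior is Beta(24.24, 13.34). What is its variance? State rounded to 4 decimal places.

α+β = 37.58 and αβ = 323.3616, so Var = αβ/[(α+β)²(α+β+1)] = 323.3616/54484.851912 = 0.0059.

0.0059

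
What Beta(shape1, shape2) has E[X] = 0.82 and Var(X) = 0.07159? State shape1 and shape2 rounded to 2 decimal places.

shape1 = 0.87, shape2 = 0.19

By moment matching, shape1+shape2 = μ(1−μ)/σ² − 1 = (0.82·0.18)/0.07159 − 1 = 2.0617 − 1 = 1.0617.
Since shape1/(shape1+shape2) = μ, shape1 = 0.82·1.0617 = 0.87 and shape2 = 0.18·1.0617 = 0.19.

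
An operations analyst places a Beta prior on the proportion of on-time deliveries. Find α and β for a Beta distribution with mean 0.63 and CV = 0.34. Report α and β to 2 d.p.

α = 2.57, β = 1.51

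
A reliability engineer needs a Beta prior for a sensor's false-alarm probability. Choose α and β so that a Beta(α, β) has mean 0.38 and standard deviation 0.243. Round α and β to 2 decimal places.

First σ² = 0.059049. Setting α = μn, β = (1−μ)n with n = α+β,
μ(1−μ)/(n+1) = 0.059049 ⇒ n+1 = 0.2356/0.059049 = 3.9899 ⇒ n = 2.9899.
Hence α = 0.38×2.9899 = 1.14, β = 0.62×2.9899 = 1.85.

α = 1.14, β = 1.85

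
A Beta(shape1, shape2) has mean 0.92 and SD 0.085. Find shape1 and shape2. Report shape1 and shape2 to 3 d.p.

First σ² = 0.007225. Setting shape1 = μn, shape2 = (1−μ)n with n = shape1+shape2,
μ(1−μ)/(n+1) = 0.007225 ⇒ n+1 = 0.0736/0.007225 = 10.1869 ⇒ n = 9.1869.
Hence shape1 = 0.92×9.1869 = 8.452, shape2 = 0.08×9.1869 = 0.735.

shape1 = 8.452, shape2 = 0.735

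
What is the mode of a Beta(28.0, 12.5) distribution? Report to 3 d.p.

With α,β > 1, mode = (α−1)/(α+β−2) = 27.0/38.5 = 0.701.

0.701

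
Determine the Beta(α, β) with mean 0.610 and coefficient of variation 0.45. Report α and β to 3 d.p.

α = 1.316, β = 0.841

σ = CV·μ = 0.45×0.610 = 0.27450, so σ² = 0.075350.
s+1 = μ(1−μ)/σ² = 0.237900/0.075350 = 3.1573, so s = α+β = 2.1573.
α = μs = 1.316, β = (1−μ)s = 0.841.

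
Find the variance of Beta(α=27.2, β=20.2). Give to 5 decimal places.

μ = 27.2/47.4 = 0.573840; Var = μ(1−μ)/(α+β+1) = 0.2445477/48.4 = 0.00505.

0.00505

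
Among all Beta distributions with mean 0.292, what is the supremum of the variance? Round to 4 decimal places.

0.2067

Var = μ(1−μ)/(α+β+1), which approaches μ(1−μ) as α+β → 0.
So the supremum is μ(1−μ) = 0.292×0.708 = 0.2067.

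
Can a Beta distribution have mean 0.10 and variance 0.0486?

Yes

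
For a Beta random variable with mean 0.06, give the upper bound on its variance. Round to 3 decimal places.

0.056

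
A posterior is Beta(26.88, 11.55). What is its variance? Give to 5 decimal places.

0.00533

μ = 26.88/38.43 = 0.699454; Var = μ(1−μ)/(α+β+1) = 0.2102183/39.43 = 0.00533.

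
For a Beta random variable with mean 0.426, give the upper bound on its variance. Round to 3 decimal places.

For fixed mean μ the Beta variance is μ(1−μ)/(α+β+1), increasing as α+β decreases.
Its least upper bound (not attained) is μ(1−μ) = 0.426·0.574 = 0.245.

0.245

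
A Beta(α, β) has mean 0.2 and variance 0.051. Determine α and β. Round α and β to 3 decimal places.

α = 0.427, β = 1.710

By moment matching, α+β = μ(1−μ)/σ² − 1 = (0.2·0.8)/0.051 − 1 = 3.1373 − 1 = 2.1373.
Since α/(α+β) = μ, α = 0.2·2.1373 = 0.427 and β = 0.8·2.1373 = 1.710.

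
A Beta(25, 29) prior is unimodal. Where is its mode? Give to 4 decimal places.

0.4615

With α,β > 1, mode = (α−1)/(α+β−2) = 24/52 = 0.4615.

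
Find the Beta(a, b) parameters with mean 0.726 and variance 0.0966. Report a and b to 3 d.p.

a = 0.769, b = 0.290

By moment matching, a+b = μ(1−μ)/σ² − 1 = (0.726·0.274)/0.0966 − 1 = 2.0593 − 1 = 1.0593.
Since a/(a+b) = μ, a = 0.726·1.0593 = 0.769 and b = 0.274·1.0593 = 0.290.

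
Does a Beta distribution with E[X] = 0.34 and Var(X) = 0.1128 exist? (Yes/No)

Yes

For any Beta, Var(X) < E[X]·(1−E[X]).
Here μ(1−μ) = 0.34×0.66 = 0.2244, and 0.1128 < 0.2244.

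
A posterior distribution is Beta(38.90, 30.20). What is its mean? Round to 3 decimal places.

0.563

The Beta mean is α/(α+β) = 38.90/(38.90+30.20) = 0.563.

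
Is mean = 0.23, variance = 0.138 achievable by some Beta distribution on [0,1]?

A Beta with mean μ has variance μ(1−μ)/(α+β+1) < μ(1−μ).
Here μ(1−μ) = 0.23×0.77 = 0.1771, and 0.138 < 0.1771.

Yes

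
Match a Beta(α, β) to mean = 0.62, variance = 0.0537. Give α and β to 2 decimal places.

α = 2.10, β = 1.29

Write ν = α+β; then α = μν and Var = μ(1−μ)/(ν+1).
ν = μ(1−μ)/Var − 1 = 0.2356/0.0537 − 1 = 3.3873.
α = 0.62·3.3873 = 2.10, β = 0.38·3.3873 = 1.29.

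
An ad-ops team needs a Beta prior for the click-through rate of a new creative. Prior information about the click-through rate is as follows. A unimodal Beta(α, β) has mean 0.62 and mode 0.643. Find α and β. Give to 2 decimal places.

α = 7.71, β = 4.73

Let s = α+β. Mean gives α = μs = 0.62s; mode gives (α−1)/(s−2) = 0.643.
Substituting: 0.62s − 1 = 0.643(s−2) = 0.643s − 1.286, so -0.023s = -0.286 and s = 12.4348.
Then α = 0.62×12.4348 = 7.71 and β = s−α = 4.73.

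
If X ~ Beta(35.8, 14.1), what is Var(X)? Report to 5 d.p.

α+β = 49.9 and αβ = 504.78, so Var = αβ/[(α+β)²(α+β+1)] = 504.78/126741.509 = 0.00398.

0.00398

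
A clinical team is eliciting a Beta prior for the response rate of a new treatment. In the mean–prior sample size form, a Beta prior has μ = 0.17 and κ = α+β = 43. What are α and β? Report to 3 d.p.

α = 7.310, β = 35.690

α = μκ = 0.17×43 = 7.310 and β = (1−μ)κ = 0.83×43 = 35.690.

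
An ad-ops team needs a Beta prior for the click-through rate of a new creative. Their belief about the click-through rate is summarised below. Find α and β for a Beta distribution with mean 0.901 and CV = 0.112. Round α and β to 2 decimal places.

σ = CV·μ = 0.112×0.901 = 0.10091, so σ² = 0.010183.
s+1 = μ(1−μ)/σ² = 0.089199/0.010183 = 8.7594, so s = α+β = 7.7594.
α = μs = 6.99, β = (1−μ)s = 0.77.

α = 6.99, β = 0.77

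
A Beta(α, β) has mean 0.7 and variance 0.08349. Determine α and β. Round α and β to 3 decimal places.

Write ν = α+β; then α = μν and Var = μ(1−μ)/(ν+1).
ν = μ(1−μ)/Var − 1 = 0.21/0.08349 − 1 = 1.5153.
α = 0.7·1.5153 = 1.061, β = 0.3·1.5153 = 0.455.

α = 1.061, β = 0.455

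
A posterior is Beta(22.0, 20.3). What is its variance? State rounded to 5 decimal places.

0.00576

α+β = 42.3 and αβ = 446.60, so Var = αβ/[(α+β)²(α+β+1)] = 446.60/77476.257 = 0.00576.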